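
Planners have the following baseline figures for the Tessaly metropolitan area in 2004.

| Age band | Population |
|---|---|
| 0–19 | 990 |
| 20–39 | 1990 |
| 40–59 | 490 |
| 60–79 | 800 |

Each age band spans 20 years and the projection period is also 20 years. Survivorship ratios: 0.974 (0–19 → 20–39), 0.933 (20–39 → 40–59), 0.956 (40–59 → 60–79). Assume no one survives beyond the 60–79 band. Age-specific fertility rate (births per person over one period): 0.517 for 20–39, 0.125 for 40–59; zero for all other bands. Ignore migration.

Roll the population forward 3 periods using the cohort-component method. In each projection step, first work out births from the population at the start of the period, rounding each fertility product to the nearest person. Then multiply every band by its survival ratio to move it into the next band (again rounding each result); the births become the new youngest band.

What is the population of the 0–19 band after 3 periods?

(Bands numbered youngest = 1 to oldest = 4.)
— Period 1 —
Births: 1990 × 0.517 = 1029, 490 × 0.125 = 61 — total 1090
Band 2: 990 × 0.974 = 964
Band 3: 1990 × 0.933 = 1857
Band 4: 490 × 0.956 = 468
→ [1090, 964, 1857, 468]
— Period 2 —
Births: 964 × 0.517 = 498, 1857 × 0.125 = 232 — total 730
Band 2: 1090 × 0.974 = 1062
Band 3: 964 × 0.933 = 899
Band 4: 1857 × 0.956 = 1775
→ [730, 1062, 899, 1775]
— Period 3 —
Births: 1062 × 0.517 = 549, 899 × 0.125 = 112 — total 661
Band 2: 730 × 0.974 = 711
Band 3: 1062 × 0.933 = 991
Band 4: 899 × 0.956 = 859
→ [661, 711, 991, 859]

661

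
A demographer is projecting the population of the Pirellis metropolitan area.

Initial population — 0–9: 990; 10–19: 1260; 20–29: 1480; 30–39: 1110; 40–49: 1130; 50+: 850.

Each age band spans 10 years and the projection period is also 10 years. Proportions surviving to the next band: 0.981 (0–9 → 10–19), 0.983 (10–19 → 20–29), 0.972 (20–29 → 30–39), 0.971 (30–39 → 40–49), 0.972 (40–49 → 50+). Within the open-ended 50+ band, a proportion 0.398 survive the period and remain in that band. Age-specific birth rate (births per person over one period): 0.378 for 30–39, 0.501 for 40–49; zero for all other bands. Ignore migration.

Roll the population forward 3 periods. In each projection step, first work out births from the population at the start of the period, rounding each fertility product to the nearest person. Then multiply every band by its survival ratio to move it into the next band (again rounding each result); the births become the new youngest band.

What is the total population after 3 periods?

Let group 1 be 0–9 through group 6 = 50+.
— Period 1 —
Births: 1110 * 0.378 = 420  |  1130 * 0.501 = 566 → 986
Group 2: 990 * 0.981 = 971
Group 3: 1260 * 0.983 = 1239
Group 4: 1480 * 0.972 = 1439
Group 5: 1110 * 0.971 = 1078
Group 6: 1130 * 0.972 + 850 * 0.398 = 1098 + 338 = 1436
End of period: [986, 971, 1239, 1439, 1078, 1436]
— Period 2 —
Births: 1439 * 0.378 = 544  |  1078 * 0.501 = 540 → 1084
Group 2: 986 * 0.981 = 967
Group 3: 971 * 0.983 = 954
Group 4: 1239 * 0.972 = 1204
Group 5: 1439 * 0.971 = 1397
Group 6: 1078 * 0.972 + 1436 * 0.398 = 1048 + 572 = 1620
End of period: [1084, 967, 954, 1204, 1397, 1620]
— Period 3 —
Births: 1204 * 0.378 = 455  |  1397 * 0.501 = 700 → 1155
Group 2: 1084 * 0.981 = 1063
Group 3: 967 * 0.983 = 951
Group 4: 954 * 0.972 = 927
Group 5: 1204 * 0.971 = 1169
Group 6: 1397 * 0.972 + 1620 * 0.398 = 1358 + 645 = 2003
End of period: [1155, 1063, 951, 927, 1169, 2003]
Total after period 3: 1155 + 1063 + 951 + 927 + 1169 + 2003 = 7268

7268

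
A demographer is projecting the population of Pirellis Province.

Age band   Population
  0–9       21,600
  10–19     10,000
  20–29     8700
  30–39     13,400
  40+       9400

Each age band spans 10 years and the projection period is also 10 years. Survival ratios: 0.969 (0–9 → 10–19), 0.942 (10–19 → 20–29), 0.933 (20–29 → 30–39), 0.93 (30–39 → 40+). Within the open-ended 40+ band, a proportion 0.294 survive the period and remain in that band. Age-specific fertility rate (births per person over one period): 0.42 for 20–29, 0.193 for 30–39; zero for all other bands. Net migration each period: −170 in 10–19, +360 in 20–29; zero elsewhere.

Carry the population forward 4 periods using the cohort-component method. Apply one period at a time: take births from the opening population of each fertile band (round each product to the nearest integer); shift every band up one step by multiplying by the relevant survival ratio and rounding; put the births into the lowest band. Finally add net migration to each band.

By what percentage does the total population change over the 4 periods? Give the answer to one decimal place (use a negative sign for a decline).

[period 1]
Births: 8700 × 0.42 = 3654, 13400 × 0.193 = 2586 — total 6240
10–19: 21600 × 0.969 = 20930
20–29: 10000 × 0.942 = 9420
30–39: 8700 × 0.933 = 8117
40+: 13400 × 0.93 + 9400 × 0.294 = 12462 + 2764 = 15226
Net migration: 10–19 − 170 → 20760; 20–29 + 360 → 9780
End of period: [6240, 20760, 9780, 8117, 15226]
[period 2]
Births: 9780 × 0.42 = 4108, 8117 × 0.193 = 1567 — total 5675
10–19: 6240 × 0.969 = 6047
20–29: 20760 × 0.942 = 19556
30–39: 9780 × 0.933 = 9125
40+: 8117 × 0.93 + 15226 × 0.294 = 7549 + 4476 = 12025
Net migration: 10–19 − 170 → 5877; 20–29 + 360 → 19916
End of period: [5675, 5877, 19916, 9125, 12025]
[period 3]
Births: 19916 × 0.42 = 8365, 9125 × 0.193 = 1761 — total 10126
10–19: 5675 × 0.969 = 5499
20–29: 5877 × 0.942 = 5536
30–39: 19916 × 0.933 = 18582
40+: 9125 × 0.93 + 12025 × 0.294 = 8486 + 3535 = 12021
Net migration: 10–19 − 170 → 5329; 20–29 + 360 → 5896
End of period: [10126, 5329, 5896, 18582, 12021]
[period 4]
Births: 5896 × 0.42 = 2476, 18582 × 0.193 = 3586 — total 6062
10–19: 10126 × 0.969 = 9812
20–29: 5329 × 0.942 = 5020
30–39: 5896 × 0.933 = 5501
40+: 18582 × 0.93 + 12021 × 0.294 = 17281 + 3534 = 20815
Net migration: 10–19 − 170 → 9642; 20–29 + 360 → 5380
End of period: [6062, 9642, 5380, 5501, 20815]
Total: 63100 → 47400; change = -15700; percentage change = -24.9%

-24.9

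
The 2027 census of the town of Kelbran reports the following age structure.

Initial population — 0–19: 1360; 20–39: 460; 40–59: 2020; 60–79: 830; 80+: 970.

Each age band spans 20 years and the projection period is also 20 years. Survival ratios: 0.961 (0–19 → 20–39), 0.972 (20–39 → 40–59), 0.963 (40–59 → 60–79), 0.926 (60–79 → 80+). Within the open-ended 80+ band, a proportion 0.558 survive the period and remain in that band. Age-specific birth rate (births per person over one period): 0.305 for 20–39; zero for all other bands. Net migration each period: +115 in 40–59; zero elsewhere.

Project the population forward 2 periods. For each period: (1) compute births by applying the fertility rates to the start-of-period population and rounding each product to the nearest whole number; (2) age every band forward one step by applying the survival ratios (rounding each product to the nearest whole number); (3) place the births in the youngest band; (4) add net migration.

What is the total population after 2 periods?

Let band 1 be 0–19 through band 5 = 80+.
[period 1]
Births: 460 * 0.305 = 140
Band 2: 1360 * 0.961 = 1307
Band 3: 460 * 0.972 = 447
Band 4: 2020 * 0.963 = 1945
Band 5: 830 * 0.926 + 970 * 0.558 = 769 + 541 = 1310
Net migration: Band 3 + 115 → 562
Giving 140 / 1307 / 562 / 1945 / 1310.
[period 2]
Births: 1307 * 0.305 = 399
Band 2: 140 * 0.961 = 135
Band 3: 1307 * 0.972 = 1270
Band 4: 562 * 0.963 = 541
Band 5: 1945 * 0.926 + 1310 * 0.558 = 1801 + 731 = 2532
Net migration: Band 3 + 115 → 1385
Giving 399 / 135 / 1385 / 541 / 2532.
Total after period 2: 399 + 135 + 1385 + 541 + 2532 = 4992

4992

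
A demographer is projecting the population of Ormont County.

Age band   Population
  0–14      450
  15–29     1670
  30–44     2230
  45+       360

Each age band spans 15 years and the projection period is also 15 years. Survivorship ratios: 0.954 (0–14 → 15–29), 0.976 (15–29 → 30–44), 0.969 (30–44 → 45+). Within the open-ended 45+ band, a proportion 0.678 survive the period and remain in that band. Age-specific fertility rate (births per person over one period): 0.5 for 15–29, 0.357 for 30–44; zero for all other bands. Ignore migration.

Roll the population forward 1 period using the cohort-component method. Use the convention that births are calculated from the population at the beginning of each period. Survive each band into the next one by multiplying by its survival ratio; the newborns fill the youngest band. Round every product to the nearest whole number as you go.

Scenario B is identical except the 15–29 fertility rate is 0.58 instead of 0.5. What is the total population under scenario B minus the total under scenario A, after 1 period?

Period 1:
Births: 1670 * 0.5 = 835 ; 2230 * 0.357 = 796 → total 1631
15–29: 450 * 0.954 = 429
30–44: 1670 * 0.976 = 1630
45+: 2230 * 0.969 + 360 * 0.678 = 2161 + 244 = 2405
End of period: [1631, 429, 1630, 2405]
Scenario A total after 1 period: 6095
Scenario B projection —
Period 1:
Births: 1670 * 0.58 = 969 ; 2230 * 0.357 = 796 → total 1765
15–29: 450 * 0.954 = 429
30–44: 1670 * 0.976 = 1630
45+: 2230 * 0.969 + 360 * 0.678 = 2161 + 244 = 2405
End of period: [1765, 429, 1630, 2405]
Scenario B total after 1 period: 6229
Difference B − A = 6229 − 6095 = 134

134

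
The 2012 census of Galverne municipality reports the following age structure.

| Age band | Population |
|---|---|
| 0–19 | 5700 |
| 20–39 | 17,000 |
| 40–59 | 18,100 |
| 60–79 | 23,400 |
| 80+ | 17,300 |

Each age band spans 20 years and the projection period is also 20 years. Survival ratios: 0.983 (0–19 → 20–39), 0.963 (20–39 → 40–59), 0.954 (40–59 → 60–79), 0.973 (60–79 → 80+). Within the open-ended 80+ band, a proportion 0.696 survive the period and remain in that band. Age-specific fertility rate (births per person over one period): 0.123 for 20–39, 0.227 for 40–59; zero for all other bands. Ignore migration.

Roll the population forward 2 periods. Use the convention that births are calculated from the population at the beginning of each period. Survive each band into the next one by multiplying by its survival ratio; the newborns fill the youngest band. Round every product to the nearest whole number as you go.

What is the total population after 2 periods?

(Bands numbered youngest = 1 to oldest = 5.)
— Period 1 —
Births: 17000 * 0.123 = 2091 ; 18100 * 0.227 = 4109 ⇒ total 6200
Band 2: 5700 * 0.983 = 5603
Band 3: 17000 * 0.963 = 16371
Band 4: 18100 * 0.954 = 17267
Band 5: 23400 * 0.973 + 17300 * 0.696 = 22768 + 12041 = 34809
→ [6200, 5603, 16371, 17267, 34809]
— Period 2 —
Births: 5603 * 0.123 = 689 ; 16371 * 0.227 = 3716 ⇒ total 4405
Band 2: 6200 * 0.983 = 6095
Band 3: 5603 * 0.963 = 5396
Band 4: 16371 * 0.954 = 15618
Band 5: 17267 * 0.973 + 34809 * 0.696 = 16801 + 24227 = 41028
→ [4405, 6095, 5396, 15618, 41028]
Total after period 2: 4405 + 6095 + 5396 + 15618 + 41028 = 72542

72542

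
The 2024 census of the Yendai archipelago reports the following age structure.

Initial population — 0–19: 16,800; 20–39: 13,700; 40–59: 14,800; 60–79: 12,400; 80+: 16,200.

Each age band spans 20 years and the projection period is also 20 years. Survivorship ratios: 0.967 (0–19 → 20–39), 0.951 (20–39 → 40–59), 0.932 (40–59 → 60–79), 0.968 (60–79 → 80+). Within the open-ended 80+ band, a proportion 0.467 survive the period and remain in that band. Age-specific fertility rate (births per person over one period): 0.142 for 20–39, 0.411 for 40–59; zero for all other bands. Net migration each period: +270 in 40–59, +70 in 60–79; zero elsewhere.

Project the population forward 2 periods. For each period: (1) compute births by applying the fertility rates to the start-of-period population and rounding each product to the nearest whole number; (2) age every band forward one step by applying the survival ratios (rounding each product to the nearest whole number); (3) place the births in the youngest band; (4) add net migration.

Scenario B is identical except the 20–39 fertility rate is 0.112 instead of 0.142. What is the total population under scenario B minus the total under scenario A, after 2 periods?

-884

— Period 1 —
Births: 13700 × 0.142 = 1945, 14800 × 0.411 = 6083 → 8028
20–39: 16800 × 0.967 = 16246
40–59: 13700 × 0.951 = 13029
60–79: 14800 × 0.932 = 13794
80+: 12400 × 0.968 + 16200 × 0.467 = 12003 + 7565 = 19568
Net migration: 40–59 + 270 → 13299; 60–79 + 70 → 13864
→ [8028, 16246, 13299, 13864, 19568]
— Period 2 —
Births: 16246 × 0.142 = 2307, 13299 × 0.411 = 5466 → 7773
20–39: 8028 × 0.967 = 7763
40–59: 16246 × 0.951 = 15450
60–79: 13299 × 0.932 = 12395
80+: 13864 × 0.968 + 19568 × 0.467 = 13420 + 9138 = 22558
Net migration: 40–59 + 270 → 15720; 60–79 + 70 → 12465
→ [7773, 7763, 15720, 12465, 22558]
Scenario A total after 2 periods: 66279
Scenario B projection —
— Period 1 —
Births: 13700 × 0.112 = 1534, 14800 × 0.411 = 6083 → 7617
20–39: 16800 × 0.967 = 16246
40–59: 13700 × 0.951 = 13029
60–79: 14800 × 0.932 = 13794
80+: 12400 × 0.968 + 16200 × 0.467 = 12003 + 7565 = 19568
Net migration: 40–59 + 270 → 13299; 60–79 + 70 → 13864
→ [7617, 16246, 13299, 13864, 19568]
— Period 2 —
Births: 16246 × 0.112 = 1820, 13299 × 0.411 = 5466 → 7286
20–39: 7617 × 0.967 = 7366
40–59: 16246 × 0.951 = 15450
60–79: 13299 × 0.932 = 12395
80+: 13864 × 0.968 + 19568 × 0.467 = 13420 + 9138 = 22558
Net migration: 40–59 + 270 → 15720; 60–79 + 70 → 12465
→ [7286, 7366, 15720, 12465, 22558]
Scenario B total after 2 periods: 65395
Difference B − A = 65395 − 66279 = -884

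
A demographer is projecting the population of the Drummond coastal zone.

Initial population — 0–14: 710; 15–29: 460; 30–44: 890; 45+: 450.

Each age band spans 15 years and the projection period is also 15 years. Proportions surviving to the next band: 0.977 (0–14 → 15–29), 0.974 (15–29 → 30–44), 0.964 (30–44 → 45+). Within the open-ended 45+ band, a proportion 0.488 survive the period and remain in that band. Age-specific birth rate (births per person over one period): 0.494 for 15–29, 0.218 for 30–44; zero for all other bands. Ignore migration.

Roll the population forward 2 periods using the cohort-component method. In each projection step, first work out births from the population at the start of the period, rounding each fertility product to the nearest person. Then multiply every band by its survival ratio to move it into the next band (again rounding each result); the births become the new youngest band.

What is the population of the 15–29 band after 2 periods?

(Groups numbered youngest = 1 to oldest = 4.)
— Period 1 —
Births: 460 × 0.494 = 227 ; 890 × 0.218 = 194 → 421
Group 2: 710 × 0.977 = 694
Group 3: 460 × 0.974 = 448
Group 4: 890 × 0.964 + 450 × 0.488 = 858 + 220 = 1078
Population now: 0–14=421, 15–29=694, 30–44=448, 45+=1078
— Period 2 —
Births: 694 × 0.494 = 343 ; 448 × 0.218 = 98 → 441
Group 2: 421 × 0.977 = 411
Group 3: 694 × 0.974 = 676
Group 4: 448 × 0.964 + 1078 × 0.488 = 432 + 526 = 958
Population now: 0–14=441, 15–29=411, 30–44=676, 45+=958

411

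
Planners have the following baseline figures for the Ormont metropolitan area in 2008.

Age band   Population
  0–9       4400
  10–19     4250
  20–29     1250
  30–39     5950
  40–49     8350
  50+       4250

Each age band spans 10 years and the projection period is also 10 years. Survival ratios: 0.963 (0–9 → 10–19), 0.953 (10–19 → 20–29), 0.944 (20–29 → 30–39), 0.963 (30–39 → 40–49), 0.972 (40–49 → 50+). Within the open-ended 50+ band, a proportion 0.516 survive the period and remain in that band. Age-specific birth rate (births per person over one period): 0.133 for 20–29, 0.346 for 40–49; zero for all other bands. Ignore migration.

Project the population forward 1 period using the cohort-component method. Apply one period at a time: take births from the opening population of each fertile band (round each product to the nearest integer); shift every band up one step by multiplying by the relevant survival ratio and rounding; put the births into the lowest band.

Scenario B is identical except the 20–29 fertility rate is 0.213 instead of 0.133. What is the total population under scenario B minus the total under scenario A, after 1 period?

[period 1]
Births: 1250 * 0.133 = 166, 8350 * 0.346 = 2889 — total 3055
10–19: 4400 * 0.963 = 4237
20–29: 4250 * 0.953 = 4050
30–39: 1250 * 0.944 = 1180
40–49: 5950 * 0.963 = 5730
50+: 8350 * 0.972 + 4250 * 0.516 = 8116 + 2193 = 10309
→ [3055, 4237, 4050, 1180, 5730, 10309]
Scenario A total after 1 period: 28561
Scenario B projection —
[period 1]
Births: 1250 * 0.213 = 266, 8350 * 0.346 = 2889 — total 3155
10–19: 4400 * 0.963 = 4237
20–29: 4250 * 0.953 = 4050
30–39: 1250 * 0.944 = 1180
40–49: 5950 * 0.963 = 5730
50+: 8350 * 0.972 + 4250 * 0.516 = 8116 + 2193 = 10309
→ [3155, 4237, 4050, 1180, 5730, 10309]
Scenario B total after 1 period: 28661
Difference B − A = 28661 − 28561 = 100

100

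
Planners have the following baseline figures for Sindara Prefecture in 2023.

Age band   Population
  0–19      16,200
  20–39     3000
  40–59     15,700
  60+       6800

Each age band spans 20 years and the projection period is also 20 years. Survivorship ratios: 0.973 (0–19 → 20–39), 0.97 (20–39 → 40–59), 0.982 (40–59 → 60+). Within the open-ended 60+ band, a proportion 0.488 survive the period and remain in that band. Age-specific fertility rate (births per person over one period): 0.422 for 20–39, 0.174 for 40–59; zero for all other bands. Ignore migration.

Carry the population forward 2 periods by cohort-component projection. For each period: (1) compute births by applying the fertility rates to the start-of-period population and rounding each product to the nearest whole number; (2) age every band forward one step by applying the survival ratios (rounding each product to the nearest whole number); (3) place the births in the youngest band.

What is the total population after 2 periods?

38339

After projecting period 1:
Births: 3000 * 0.422 = 1266, 15700 * 0.174 = 2732 → 3998
20–39: 16200 * 0.973 = 15763
40–59: 3000 * 0.97 = 2910
60+: 15700 * 0.982 + 6800 * 0.488 = 15417 + 3318 = 18735
→ [3998, 15763, 2910, 18735]
After projecting period 2:
Births: 15763 * 0.422 = 6652, 2910 * 0.174 = 506 → 7158
20–39: 3998 * 0.973 = 3890
40–59: 15763 * 0.97 = 15290
60+: 2910 * 0.982 + 18735 * 0.488 = 2858 + 9143 = 12001
→ [7158, 3890, 15290, 12001]
Total after period 2: 7158 + 3890 + 15290 + 12001 = 38339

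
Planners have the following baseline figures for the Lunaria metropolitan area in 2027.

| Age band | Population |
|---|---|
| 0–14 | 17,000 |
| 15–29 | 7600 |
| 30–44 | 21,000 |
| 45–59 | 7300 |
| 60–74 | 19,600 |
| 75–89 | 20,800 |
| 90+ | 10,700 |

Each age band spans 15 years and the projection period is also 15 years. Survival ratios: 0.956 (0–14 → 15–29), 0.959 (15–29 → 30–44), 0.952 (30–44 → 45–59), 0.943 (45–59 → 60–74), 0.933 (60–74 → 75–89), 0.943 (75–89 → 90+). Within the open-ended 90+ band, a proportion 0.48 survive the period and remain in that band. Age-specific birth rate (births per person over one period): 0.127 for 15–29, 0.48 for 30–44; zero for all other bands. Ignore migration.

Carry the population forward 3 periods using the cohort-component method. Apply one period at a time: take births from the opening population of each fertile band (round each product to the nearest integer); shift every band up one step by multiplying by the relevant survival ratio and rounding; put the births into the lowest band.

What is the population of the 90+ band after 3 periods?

20037

[period 1]
Births: 7600 × 0.127 = 965 ; 21000 × 0.48 = 10080 ⇒ total 11045
15–29: 17000 × 0.956 = 16252
30–44: 7600 × 0.959 = 7288
45–59: 21000 × 0.952 = 19992
60–74: 7300 × 0.943 = 6884
75–89: 19600 × 0.933 = 18287
90+: 20800 × 0.943 + 10700 × 0.48 = 19614 + 5136 = 24750
→ [11045, 16252, 7288, 19992, 6884, 18287, 24750]
[period 2]
Births: 16252 × 0.127 = 2064 ; 7288 × 0.48 = 3498 ⇒ total 5562
15–29: 11045 × 0.956 = 10559
30–44: 16252 × 0.959 = 15586
45–59: 7288 × 0.952 = 6938
60–74: 19992 × 0.943 = 18852
75–89: 6884 × 0.933 = 6423
90+: 18287 × 0.943 + 24750 × 0.48 = 17245 + 11880 = 29125
→ [5562, 10559, 15586, 6938, 18852, 6423, 29125]
[period 3]
Births: 10559 × 0.127 = 1341 ; 15586 × 0.48 = 7481 ⇒ total 8822
15–29: 5562 × 0.956 = 5317
30–44: 10559 × 0.959 = 10126
45–59: 15586 × 0.952 = 14838
60–74: 6938 × 0.943 = 6543
75–89: 18852 × 0.933 = 17589
90+: 6423 × 0.943 + 29125 × 0.48 = 6057 + 13980 = 20037
→ [8822, 5317, 10126, 14838, 6543, 17589, 20037]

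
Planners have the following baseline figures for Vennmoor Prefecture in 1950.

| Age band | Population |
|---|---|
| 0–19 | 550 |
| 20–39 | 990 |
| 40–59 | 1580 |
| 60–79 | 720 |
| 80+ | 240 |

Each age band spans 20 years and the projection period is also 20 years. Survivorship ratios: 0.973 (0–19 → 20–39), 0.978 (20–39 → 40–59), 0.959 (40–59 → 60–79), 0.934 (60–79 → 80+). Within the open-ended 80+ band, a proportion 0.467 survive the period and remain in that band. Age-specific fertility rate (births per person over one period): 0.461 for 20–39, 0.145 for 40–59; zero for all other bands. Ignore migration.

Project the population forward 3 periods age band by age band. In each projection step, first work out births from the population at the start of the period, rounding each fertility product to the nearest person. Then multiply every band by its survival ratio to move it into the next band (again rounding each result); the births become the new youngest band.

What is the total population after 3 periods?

3613

Period 1:
Births: 990 * 0.461 = 456  |  1580 * 0.145 = 229 → 685
20–39: 550 * 0.973 = 535
40–59: 990 * 0.978 = 968
60–79: 1580 * 0.959 = 1515
80+: 720 * 0.934 + 240 * 0.467 = 672 + 112 = 784
End of period: [685, 535, 968, 1515, 784]
Period 2:
Births: 535 * 0.461 = 247  |  968 * 0.145 = 140 → 387
20–39: 685 * 0.973 = 667
40–59: 535 * 0.978 = 523
60–79: 968 * 0.959 = 928
80+: 1515 * 0.934 + 784 * 0.467 = 1415 + 366 = 1781
End of period: [387, 667, 523, 928, 1781]
Period 3:
Births: 667 * 0.461 = 307  |  523 * 0.145 = 76 → 383
20–39: 387 * 0.973 = 377
40–59: 667 * 0.978 = 652
60–79: 523 * 0.959 = 502
80+: 928 * 0.934 + 1781 * 0.467 = 867 + 832 = 1699
End of period: [383, 377, 652, 502, 1699]
Total after period 3: 383 + 377 + 652 + 502 + 1699 = 3613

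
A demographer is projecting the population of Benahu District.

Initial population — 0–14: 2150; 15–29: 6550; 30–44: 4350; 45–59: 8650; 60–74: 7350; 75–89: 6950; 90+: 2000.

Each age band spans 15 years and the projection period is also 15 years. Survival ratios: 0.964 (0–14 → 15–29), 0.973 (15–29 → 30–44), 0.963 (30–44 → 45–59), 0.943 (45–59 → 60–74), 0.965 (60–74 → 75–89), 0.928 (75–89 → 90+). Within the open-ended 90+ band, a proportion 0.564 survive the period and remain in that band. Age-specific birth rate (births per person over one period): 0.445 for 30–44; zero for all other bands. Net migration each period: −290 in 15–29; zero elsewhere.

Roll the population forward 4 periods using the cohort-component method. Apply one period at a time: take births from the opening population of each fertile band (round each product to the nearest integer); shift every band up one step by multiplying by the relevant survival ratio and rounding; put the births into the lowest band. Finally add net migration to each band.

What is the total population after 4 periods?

Numbering the groups 1..7 from youngest to oldest:
Period 1.
Births: 4350 × 0.445 = 1936
Group 2: 2150 × 0.964 = 2073
Group 3: 6550 × 0.973 = 6373
Group 4: 4350 × 0.963 = 4189
Group 5: 8650 × 0.943 = 8157
Group 6: 7350 × 0.965 = 7093
Group 7: 6950 × 0.928 + 2000 × 0.564 = 6450 + 1128 = 7578
Net migration: Group 2 − 290 → 1783
Population now: 0–14=1936, 15–29=1783, 30–44=6373, 45–59=4189, 60–74=8157, 75–89=7093, 90+=7578
Period 2.
Births: 6373 × 0.445 = 2836
Group 2: 1936 × 0.964 = 1866
Group 3: 1783 × 0.973 = 1735
Group 4: 6373 × 0.963 = 6137
Group 5: 4189 × 0.943 = 3950
Group 6: 8157 × 0.965 = 7872
Group 7: 7093 × 0.928 + 7578 × 0.564 = 6582 + 4274 = 10856
Net migration: Group 2 − 290 → 1576
Population now: 0–14=2836, 15–29=1576, 30–44=1735, 45–59=6137, 60–74=3950, 75–89=7872, 90+=10856
Period 3.
Births: 1735 × 0.445 = 772
Group 2: 2836 × 0.964 = 2734
Group 3: 1576 × 0.973 = 1533
Group 4: 1735 × 0.963 = 1671
Group 5: 6137 × 0.943 = 5787
Group 6: 3950 × 0.965 = 3812
Group 7: 7872 × 0.928 + 10856 × 0.564 = 7305 + 6123 = 13428
Net migration: Group 2 − 290 → 2444
Population now: 0–14=772, 15–29=2444, 30–44=1533, 45–59=1671, 60–74=5787, 75–89=3812, 90+=13428
Period 4.
Births: 1533 × 0.445 = 682
Group 2: 772 × 0.964 = 744
Group 3: 2444 × 0.973 = 2378
Group 4: 1533 × 0.963 = 1476
Group 5: 1671 × 0.943 = 1576
Group 6: 5787 × 0.965 = 5584
Group 7: 3812 × 0.928 + 13428 × 0.564 = 3538 + 7573 = 11111
Net migration: Group 2 − 290 → 454
Population now: 0–14=682, 15–29=454, 30–44=2378, 45–59=1476, 60–74=1576, 75–89=5584, 90+=11111
Total after period 4: 682 + 454 + 2378 + 1476 + 1576 + 5584 + 11111 = 23261

23261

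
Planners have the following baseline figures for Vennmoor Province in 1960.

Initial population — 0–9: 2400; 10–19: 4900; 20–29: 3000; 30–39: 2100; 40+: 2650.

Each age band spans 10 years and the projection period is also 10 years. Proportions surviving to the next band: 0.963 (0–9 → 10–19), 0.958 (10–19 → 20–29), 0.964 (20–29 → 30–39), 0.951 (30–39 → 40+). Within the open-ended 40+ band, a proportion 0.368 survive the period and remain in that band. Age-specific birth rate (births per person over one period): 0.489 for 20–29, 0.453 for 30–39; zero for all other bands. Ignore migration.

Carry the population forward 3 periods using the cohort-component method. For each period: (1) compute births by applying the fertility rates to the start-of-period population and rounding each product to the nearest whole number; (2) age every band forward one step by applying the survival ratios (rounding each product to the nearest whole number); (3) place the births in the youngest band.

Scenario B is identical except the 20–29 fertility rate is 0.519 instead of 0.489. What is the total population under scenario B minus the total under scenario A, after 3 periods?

Call the bands 1 to 5, youngest first.
[period 1]
Births: 3000 × 0.489 = 1467, 2100 × 0.453 = 951 → total 2418
Band 2: 2400 × 0.963 = 2311
Band 3: 4900 × 0.958 = 4694
Band 4: 3000 × 0.964 = 2892
Band 5: 2100 × 0.951 + 2650 × 0.368 = 1997 + 975 = 2972
Population now: 0–9=2418, 10–19=2311, 20–29=4694, 30–39=2892, 40+=2972
[period 2]
Births: 4694 × 0.489 = 2295, 2892 × 0.453 = 1310 → total 3605
Band 2: 2418 × 0.963 = 2329
Band 3: 2311 × 0.958 = 2214
Band 4: 4694 × 0.964 = 4525
Band 5: 2892 × 0.951 + 2972 × 0.368 = 2750 + 1094 = 3844
Population now: 0–9=3605, 10–19=2329, 20–29=2214, 30–39=4525, 40+=3844
[period 3]
Births: 2214 × 0.489 = 1083, 4525 × 0.453 = 2050 → total 3133
Band 2: 3605 × 0.963 = 3472
Band 3: 2329 × 0.958 = 2231
Band 4: 2214 × 0.964 = 2134
Band 5: 4525 × 0.951 + 3844 × 0.368 = 4303 + 1415 = 5718
Population now: 0–9=3133, 10–19=3472, 20–29=2231, 30–39=2134, 40+=5718
Scenario A total after 3 periods: 16688
Scenario B projection —
[period 1]
Births: 3000 × 0.519 = 1557, 2100 × 0.453 = 951 → total 2508
Band 2: 2400 × 0.963 = 2311
Band 3: 4900 × 0.958 = 4694
Band 4: 3000 × 0.964 = 2892
Band 5: 2100 × 0.951 + 2650 × 0.368 = 1997 + 975 = 2972
Population now: 0–9=2508, 10–19=2311, 20–29=4694, 30–39=2892, 40+=2972
[period 2]
Births: 4694 × 0.519 = 2436, 2892 × 0.453 = 1310 → total 3746
Band 2: 2508 × 0.963 = 2415
Band 3: 2311 × 0.958 = 2214
Band 4: 4694 × 0.964 = 4525
Band 5: 2892 × 0.951 + 2972 × 0.368 = 2750 + 1094 = 3844
Population now: 0–9=3746, 10–19=2415, 20–29=2214, 30–39=4525, 40+=3844
[period 3]
Births: 2214 × 0.519 = 1149, 4525 × 0.453 = 2050 → total 3199
Band 2: 3746 × 0.963 = 3607
Band 3: 2415 × 0.958 = 2314
Band 4: 2214 × 0.964 = 2134
Band 5: 4525 × 0.951 + 3844 × 0.368 = 4303 + 1415 = 5718
Population now: 0–9=3199, 10–19=3607, 20–29=2314, 30–39=2134, 40+=5718
Scenario B total after 3 periods: 16972
Difference B − A = 16972 − 16688 = 284

284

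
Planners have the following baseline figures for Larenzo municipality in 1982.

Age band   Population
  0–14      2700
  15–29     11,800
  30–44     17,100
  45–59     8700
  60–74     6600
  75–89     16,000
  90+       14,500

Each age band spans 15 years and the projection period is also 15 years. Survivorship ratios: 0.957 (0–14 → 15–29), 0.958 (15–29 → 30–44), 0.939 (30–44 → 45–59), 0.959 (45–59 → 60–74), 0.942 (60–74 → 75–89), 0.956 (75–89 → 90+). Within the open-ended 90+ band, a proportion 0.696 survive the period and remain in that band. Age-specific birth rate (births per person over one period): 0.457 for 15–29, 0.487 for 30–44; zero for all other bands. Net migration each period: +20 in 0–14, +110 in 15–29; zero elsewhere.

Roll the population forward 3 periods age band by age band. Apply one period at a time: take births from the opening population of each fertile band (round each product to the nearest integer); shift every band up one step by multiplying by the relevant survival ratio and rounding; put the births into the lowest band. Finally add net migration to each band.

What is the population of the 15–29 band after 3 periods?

6575

(Groups numbered youngest = 1 to oldest = 7.)
Period 1.
Births: 11800 * 0.457 = 5393  |  17100 * 0.487 = 8328 ⇒ total 13721
Group 2: 2700 * 0.957 = 2584
Group 3: 11800 * 0.958 = 11304
Group 4: 17100 * 0.939 = 16057
Group 5: 8700 * 0.959 = 8343
Group 6: 6600 * 0.942 = 6217
Group 7: 16000 * 0.956 + 14500 * 0.696 = 15296 + 10092 = 25388
Net migration: Group 1 + 20 → 13741; Group 2 + 110 → 2694
→ [13741, 2694, 11304, 16057, 8343, 6217, 25388]
Period 2.
Births: 2694 * 0.457 = 1231  |  11304 * 0.487 = 5505 ⇒ total 6736
Group 2: 13741 * 0.957 = 13150
Group 3: 2694 * 0.958 = 2581
Group 4: 11304 * 0.939 = 10614
Group 5: 16057 * 0.959 = 15399
Group 6: 8343 * 0.942 = 7859
Group 7: 6217 * 0.956 + 25388 * 0.696 = 5943 + 17670 = 23613
Net migration: Group 1 + 20 → 6756; Group 2 + 110 → 13260
→ [6756, 13260, 2581, 10614, 15399, 7859, 23613]
Period 3.
Births: 13260 * 0.457 = 6060  |  2581 * 0.487 = 1257 ⇒ total 7317
Group 2: 6756 * 0.957 = 6465
Group 3: 13260 * 0.958 = 12703
Group 4: 2581 * 0.939 = 2424
Group 5: 10614 * 0.959 = 10179
Group 6: 15399 * 0.942 = 14506
Group 7: 7859 * 0.956 + 23613 * 0.696 = 7513 + 16435 = 23948
Net migration: Group 1 + 20 → 7337; Group 2 + 110 → 6575
→ [7337, 6575, 12703, 2424, 10179, 14506, 23948]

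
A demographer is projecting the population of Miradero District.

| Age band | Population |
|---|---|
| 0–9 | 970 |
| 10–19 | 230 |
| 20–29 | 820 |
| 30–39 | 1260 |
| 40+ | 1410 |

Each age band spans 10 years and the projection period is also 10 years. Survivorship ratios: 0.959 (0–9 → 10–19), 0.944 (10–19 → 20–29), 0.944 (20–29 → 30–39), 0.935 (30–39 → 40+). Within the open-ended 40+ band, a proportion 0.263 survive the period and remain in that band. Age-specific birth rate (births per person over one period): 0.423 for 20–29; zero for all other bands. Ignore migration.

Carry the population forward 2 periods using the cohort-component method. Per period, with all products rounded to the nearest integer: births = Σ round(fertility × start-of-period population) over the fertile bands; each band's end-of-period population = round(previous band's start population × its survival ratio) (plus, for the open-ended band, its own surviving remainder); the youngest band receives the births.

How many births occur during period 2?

92

[period 1]
Births: 820 * 0.423 = 347
10–19: 970 * 0.959 = 930
20–29: 230 * 0.944 = 217
30–39: 820 * 0.944 = 774
40+: 1260 * 0.935 + 1410 * 0.263 = 1178 + 371 = 1549
Giving 347 / 930 / 217 / 774 / 1549.
[period 2]
Births: 217 * 0.423 = 92
10–19: 347 * 0.959 = 333
20–29: 930 * 0.944 = 878
30–39: 217 * 0.944 = 205
40+: 774 * 0.935 + 1549 * 0.263 = 724 + 407 = 1131
Giving 92 / 333 / 878 / 205 / 1131.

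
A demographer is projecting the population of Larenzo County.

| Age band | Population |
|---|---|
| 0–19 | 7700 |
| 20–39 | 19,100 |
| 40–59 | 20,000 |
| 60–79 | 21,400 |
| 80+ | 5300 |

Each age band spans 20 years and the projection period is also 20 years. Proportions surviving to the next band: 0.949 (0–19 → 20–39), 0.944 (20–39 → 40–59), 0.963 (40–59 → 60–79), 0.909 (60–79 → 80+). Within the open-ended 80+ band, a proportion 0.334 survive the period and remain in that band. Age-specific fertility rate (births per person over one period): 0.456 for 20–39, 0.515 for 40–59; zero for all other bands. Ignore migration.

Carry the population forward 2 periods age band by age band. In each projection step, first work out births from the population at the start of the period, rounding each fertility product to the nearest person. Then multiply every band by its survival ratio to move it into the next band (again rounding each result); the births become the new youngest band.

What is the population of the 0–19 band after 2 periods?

12617

After projecting period 1:
Births: 19100 × 0.456 = 8710, 20000 × 0.515 = 10300 — total 19010
20–39: 7700 × 0.949 = 7307
40–59: 19100 × 0.944 = 18030
60–79: 20000 × 0.963 = 19260
80+: 21400 × 0.909 + 5300 × 0.334 = 19453 + 1770 = 21223
Giving 19010 / 7307 / 18030 / 19260 / 21223.
After projecting period 2:
Births: 7307 × 0.456 = 3332, 18030 × 0.515 = 9285 — total 12617
20–39: 19010 × 0.949 = 18040
40–59: 7307 × 0.944 = 6898
60–79: 18030 × 0.963 = 17363
80+: 19260 × 0.909 + 21223 × 0.334 = 17507 + 7088 = 24595
Giving 12617 / 18040 / 6898 / 17363 / 24595.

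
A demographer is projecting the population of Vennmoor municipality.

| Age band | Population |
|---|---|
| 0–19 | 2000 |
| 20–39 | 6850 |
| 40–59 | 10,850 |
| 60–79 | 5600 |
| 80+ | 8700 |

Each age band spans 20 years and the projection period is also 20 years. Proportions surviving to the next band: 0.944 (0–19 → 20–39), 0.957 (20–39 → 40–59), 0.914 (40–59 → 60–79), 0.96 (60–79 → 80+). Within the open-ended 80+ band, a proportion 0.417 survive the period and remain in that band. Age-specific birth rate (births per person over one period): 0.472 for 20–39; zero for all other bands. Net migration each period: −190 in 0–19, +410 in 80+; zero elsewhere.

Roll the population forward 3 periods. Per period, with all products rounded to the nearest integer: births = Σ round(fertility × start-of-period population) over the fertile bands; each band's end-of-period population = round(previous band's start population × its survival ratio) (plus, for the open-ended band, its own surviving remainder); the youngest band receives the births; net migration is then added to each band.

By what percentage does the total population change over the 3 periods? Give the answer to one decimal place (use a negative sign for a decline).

-46.6

Period 1.
Births: 6850 × 0.472 = 3233
20–39: 2000 × 0.944 = 1888
40–59: 6850 × 0.957 = 6555
60–79: 10850 × 0.914 = 9917
80+: 5600 × 0.96 + 8700 × 0.417 = 5376 + 3628 = 9004
Net migration: 0–19 − 190 → 3043; 80+ + 410 → 9414
→ [3043, 1888, 6555, 9917, 9414]
Period 2.
Births: 1888 × 0.472 = 891
20–39: 3043 × 0.944 = 2873
40–59: 1888 × 0.957 = 1807
60–79: 6555 × 0.914 = 5991
80+: 9917 × 0.96 + 9414 × 0.417 = 9520 + 3926 = 13446
Net migration: 0–19 − 190 → 701; 80+ + 410 → 13856
→ [701, 2873, 1807, 5991, 13856]
Period 3.
Births: 2873 × 0.472 = 1356
20–39: 701 × 0.944 = 662
40–59: 2873 × 0.957 = 2749
60–79: 1807 × 0.914 = 1652
80+: 5991 × 0.96 + 13856 × 0.417 = 5751 + 5778 = 11529
Net migration: 0–19 − 190 → 1166; 80+ + 410 → 11939
→ [1166, 662, 2749, 1652, 11939]
Total: 34000 → 18168; change = -15832; percentage change = -46.6%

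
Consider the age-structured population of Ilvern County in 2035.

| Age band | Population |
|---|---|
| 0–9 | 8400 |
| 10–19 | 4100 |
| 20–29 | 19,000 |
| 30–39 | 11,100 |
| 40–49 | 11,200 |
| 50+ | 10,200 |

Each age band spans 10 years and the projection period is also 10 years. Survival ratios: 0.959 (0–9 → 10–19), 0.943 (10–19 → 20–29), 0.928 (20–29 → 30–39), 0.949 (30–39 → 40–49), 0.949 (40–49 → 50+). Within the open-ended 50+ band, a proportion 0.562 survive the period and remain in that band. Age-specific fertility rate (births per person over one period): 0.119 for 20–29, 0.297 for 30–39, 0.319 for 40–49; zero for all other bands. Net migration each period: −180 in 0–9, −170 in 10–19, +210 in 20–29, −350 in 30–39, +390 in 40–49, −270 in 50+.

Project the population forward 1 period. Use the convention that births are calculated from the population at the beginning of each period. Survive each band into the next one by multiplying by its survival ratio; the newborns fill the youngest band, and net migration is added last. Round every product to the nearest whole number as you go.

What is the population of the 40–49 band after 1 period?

Call the groups 1 to 6, youngest first.
[period 1]
Births: 19000 * 0.119 = 2261 ; 11100 * 0.297 = 3297 ; 11200 * 0.319 = 3573 — total 9131
Group 2: 8400 * 0.959 = 8056
Group 3: 4100 * 0.943 = 3866
Group 4: 19000 * 0.928 = 17632
Group 5: 11100 * 0.949 = 10534
Group 6: 11200 * 0.949 + 10200 * 0.562 = 10629 + 5732 = 16361
Net migration: Group 1 − 180 → 8951; Group 2 − 170 → 7886; Group 3 + 210 → 4076; Group 4 − 350 → 17282; Group 5 + 390 → 10924; Group 6 − 270 → 16091
Giving 8951 / 7886 / 4076 / 17282 / 10924 / 16091.

10924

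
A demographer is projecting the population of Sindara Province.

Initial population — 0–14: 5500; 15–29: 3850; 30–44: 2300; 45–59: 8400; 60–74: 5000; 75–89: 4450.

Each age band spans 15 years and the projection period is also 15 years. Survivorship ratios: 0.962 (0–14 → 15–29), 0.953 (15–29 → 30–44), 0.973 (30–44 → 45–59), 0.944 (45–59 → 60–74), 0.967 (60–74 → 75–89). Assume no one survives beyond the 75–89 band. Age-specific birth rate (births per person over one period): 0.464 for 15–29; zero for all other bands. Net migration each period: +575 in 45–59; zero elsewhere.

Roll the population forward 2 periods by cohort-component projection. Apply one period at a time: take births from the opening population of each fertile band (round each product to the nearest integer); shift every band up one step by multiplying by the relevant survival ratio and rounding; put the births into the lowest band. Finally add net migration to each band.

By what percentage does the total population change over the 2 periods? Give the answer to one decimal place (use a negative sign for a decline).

-19.7

Call the bands 1 to 6, youngest first.
[period 1]
Births: 3850 * 0.464 = 1786
Band 2: 5500 * 0.962 = 5291
Band 3: 3850 * 0.953 = 3669
Band 4: 2300 * 0.973 = 2238
Band 5: 8400 * 0.944 = 7930
Band 6: 5000 * 0.967 = 4835
Net migration: Band 4 + 575 → 2813
Giving 1786 / 5291 / 3669 / 2813 / 7930 / 4835.
[period 2]
Births: 5291 * 0.464 = 2455
Band 2: 1786 * 0.962 = 1718
Band 3: 5291 * 0.953 = 5042
Band 4: 3669 * 0.973 = 3570
Band 5: 2813 * 0.944 = 2655
Band 6: 7930 * 0.967 = 7668
Net migration: Band 4 + 575 → 4145
Giving 2455 / 1718 / 5042 / 4145 / 2655 / 7668.
Total: 29500 → 23683; change = -5817; percentage change = -19.7%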